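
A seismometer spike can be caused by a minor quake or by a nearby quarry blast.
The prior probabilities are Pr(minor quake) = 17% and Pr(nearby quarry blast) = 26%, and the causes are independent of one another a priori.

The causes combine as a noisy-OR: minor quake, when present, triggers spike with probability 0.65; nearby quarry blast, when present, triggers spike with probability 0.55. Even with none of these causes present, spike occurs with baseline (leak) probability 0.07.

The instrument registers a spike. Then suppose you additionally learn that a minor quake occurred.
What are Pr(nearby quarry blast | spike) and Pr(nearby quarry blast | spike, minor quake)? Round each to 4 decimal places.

Under noisy-OR, P(spike | causes) = 1 − (1−0.07)·∏(1−qᵢ) over the active causes.
For the numerator, keep only nearby quarry blast=true terms: 0.125488 + 0.037726 = 0.163214
The normalizing constant is 0.07×0.83×0.74 + 0.5815×0.83×0.26 + 0.6745×0.17×0.74 + 0.853525×0.17×0.26 = 0.291060
Posterior = 0.163214 / 0.291060 ≈ 0.5608

Now also conditioning on minor quake=true:
P(spike | minor quake) = 0.6745·0.74 + 0.853525·0.26 = 0.499130 + 0.221916 = 0.721046
The nearby quarry blast-present share is 0.853525·0.26 = 0.221916.
Hence the posterior is 0.221916/0.721046 ≈ 0.3078.
Conditioning on minor quake lowers the posterior on nearby quarry blast: the classic explaining-away effect in a common-effect structure.

Pr(nearby quarry blast | spike) ≈ 0.5608; Pr(nearby quarry blast | spike, minor quake) ≈ 0.3078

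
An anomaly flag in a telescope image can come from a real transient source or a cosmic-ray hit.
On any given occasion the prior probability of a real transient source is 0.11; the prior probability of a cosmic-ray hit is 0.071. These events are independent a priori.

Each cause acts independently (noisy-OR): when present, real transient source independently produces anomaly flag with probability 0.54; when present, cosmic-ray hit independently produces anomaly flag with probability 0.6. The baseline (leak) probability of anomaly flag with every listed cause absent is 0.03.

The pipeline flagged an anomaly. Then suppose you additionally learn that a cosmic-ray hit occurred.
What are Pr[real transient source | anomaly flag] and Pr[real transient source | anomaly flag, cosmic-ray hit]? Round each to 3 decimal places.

Under noisy-OR, P(anomaly flag | causes) = 1 − (1−0.03)·∏(1−qᵢ) over the active causes.
Numerator (weight on configurations with real transient source): 0.056593 + 0.006416 = 0.063009
Normalizer over all consistent configurations: 0.03·0.89·0.929 + 0.612·0.89·0.071 + 0.5538·0.11·0.929 + 0.82152·0.11·0.071 = 0.126485
Posterior = 0.063009 / 0.126485 ≈ 0.498

With the extra evidence:
P(anomaly flag | cosmic-ray hit) = 0.612*0.89 + 0.82152*0.11 = 0.544680 + 0.090367 = 0.635047
The real transient source-present share is 0.82152*0.11 = 0.090367.
So P(real transient source | anomaly flag, cosmic-ray hit) = 0.090367/0.635047 ≈ 0.142.

Pr[real transient source | anomaly flag] ≈ 0.498; Pr[real transient source | anomaly flag, cosmic-ray hit] ≈ 0.142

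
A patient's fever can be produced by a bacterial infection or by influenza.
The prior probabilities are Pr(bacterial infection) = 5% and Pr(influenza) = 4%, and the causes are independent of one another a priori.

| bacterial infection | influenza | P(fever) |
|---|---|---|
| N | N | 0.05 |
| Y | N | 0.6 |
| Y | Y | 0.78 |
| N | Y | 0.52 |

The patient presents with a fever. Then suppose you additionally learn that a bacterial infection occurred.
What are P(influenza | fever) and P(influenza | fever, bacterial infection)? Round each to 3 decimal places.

P(influenza | fever) ≈ 0.223; P(influenza | fever, bacterial infection) ≈ 0.051

P(fever) = 0.05*0.95*0.96 + 0.52*0.95*0.04 + 0.6*0.05*0.96 + 0.78*0.05*0.04 = 0.045600 + 0.019760 + 0.028800 + 0.001560 = 0.095720
The influenza-present share is 0.019760 + 0.001560 = 0.021320.
So P(influenza | fever) = 0.021320/0.095720 ≈ 0.223.

Now condition on the additional information:
P(fever | bacterial infection) = 0.6×0.96 + 0.78×0.04 = 0.576000 + 0.031200 = 0.607200
Restricting to configurations with influenza present: 0.78×0.04 = 0.031200.
P(influenza | fever, bacterial infection) = 0.031200 / 0.607200 ≈ 0.051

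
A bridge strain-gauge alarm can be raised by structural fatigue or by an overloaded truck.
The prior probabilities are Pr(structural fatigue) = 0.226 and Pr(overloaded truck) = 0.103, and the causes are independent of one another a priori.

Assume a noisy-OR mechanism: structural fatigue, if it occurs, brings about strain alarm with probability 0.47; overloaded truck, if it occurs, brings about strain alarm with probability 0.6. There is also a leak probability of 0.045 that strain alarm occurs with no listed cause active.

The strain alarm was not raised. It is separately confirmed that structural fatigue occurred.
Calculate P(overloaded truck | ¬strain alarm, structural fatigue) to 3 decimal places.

P(overloaded truck | ¬strain alarm, structural fatigue) ≈ 0.044

Under noisy-OR, P(strain alarm | causes) = 1 − (1−0.045)·∏(1−qᵢ) over the active causes.
P(¬strain alarm | structural fatigue) = 0.50615×0.897 + 0.20246×0.103 = 0.454017 + 0.020853 = 0.474870
The overloaded truck-present share is 0.20246×0.103 = 0.020853.
P(overloaded truck | ¬strain alarm, structural fatigue) = 0.020853 / 0.474870 ≈ 0.044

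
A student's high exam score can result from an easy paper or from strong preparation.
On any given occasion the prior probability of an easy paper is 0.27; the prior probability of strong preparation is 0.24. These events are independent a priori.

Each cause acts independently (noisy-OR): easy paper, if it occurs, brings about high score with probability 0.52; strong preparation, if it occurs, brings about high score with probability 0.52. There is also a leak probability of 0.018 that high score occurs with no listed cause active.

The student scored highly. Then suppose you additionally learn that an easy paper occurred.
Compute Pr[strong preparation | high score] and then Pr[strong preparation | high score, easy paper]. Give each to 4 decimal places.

Pr[strong preparation | high score] ≈ 0.5465; Pr[strong preparation | high score, easy paper] ≈ 0.3161

Under noisy-OR, P(high score | causes) = 1 − (1−0.018)·∏(1−qᵢ) over the active causes.
P(high score) = 0.018·0.73·0.76 + 0.52864·0.73·0.24 + 0.52864·0.27·0.76 + 0.773747·0.27·0.24 = 0.009986 + 0.092618 + 0.108477 + 0.050139 = 0.261220
The strong preparation-present share is 0.092618 + 0.050139 = 0.142757.
Hence the posterior is 0.142757/0.261220 ≈ 0.5465.

Now condition on the additional information:
Sum P(high score|·) weighted by the priors over both values of strong preparation:
  P(high score | easy paper) = 0.52864×0.76 + 0.773747×0.24
        = 0.401766 + 0.185699 = 0.587465
Keeping only the strong preparation-present terms gives 0.185699, so
  P(strong preparation | high score, easy paper) = 0.185699 / 0.587465 ≈ 0.3161
The drop from 0.5465 to 0.3161 is the explaining-away (discounting) effect.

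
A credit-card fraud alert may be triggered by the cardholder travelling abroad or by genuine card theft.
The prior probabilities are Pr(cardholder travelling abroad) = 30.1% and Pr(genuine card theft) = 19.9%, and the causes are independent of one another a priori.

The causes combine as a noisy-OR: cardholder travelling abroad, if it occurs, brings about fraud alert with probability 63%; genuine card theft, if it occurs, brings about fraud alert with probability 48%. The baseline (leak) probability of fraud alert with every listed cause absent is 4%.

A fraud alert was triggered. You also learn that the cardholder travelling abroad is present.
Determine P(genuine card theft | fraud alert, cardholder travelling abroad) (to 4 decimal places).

Under noisy-OR, P(fraud alert | causes) = 1 − (1−0.04)·∏(1−qᵢ) over the active causes.
By total probability over both values of genuine card theft:
  P(fraud alert | cardholder travelling abroad) = 0.6448·0.801 + 0.815296·0.199
        = 0.516485 + 0.162244 = 0.678729
The terms with genuine card theft present sum to 0.162244, so
  P(genuine card theft | fraud alert, cardholder travelling abroad) = 0.162244 / 0.678729 ≈ 0.2390

P(genuine card theft | fraud alert, cardholder travelling abroad) ≈ 0.2390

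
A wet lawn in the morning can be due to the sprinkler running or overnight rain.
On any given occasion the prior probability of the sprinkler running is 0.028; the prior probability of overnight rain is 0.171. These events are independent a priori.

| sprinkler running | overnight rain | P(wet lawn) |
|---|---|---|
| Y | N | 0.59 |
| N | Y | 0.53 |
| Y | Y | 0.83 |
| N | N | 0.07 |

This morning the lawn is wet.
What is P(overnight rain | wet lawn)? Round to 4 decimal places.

Enumerate the 4 (sprinkler running, overnight rain) configurations and weight by the priors:
  P(wet lawn) = 0.07*0.972*0.829 + 0.53*0.972*0.171 + 0.59*0.028*0.829 + 0.83*0.028*0.171
        = 0.056405 + 0.088092 + 0.013695 + 0.003974 = 0.162166
The terms with overnight rain present sum to 0.092066, so
  P(overnight rain | wet lawn) = 0.092066 / 0.162166 ≈ 0.5677

P(overnight rain | wet lawn) ≈ 0.5677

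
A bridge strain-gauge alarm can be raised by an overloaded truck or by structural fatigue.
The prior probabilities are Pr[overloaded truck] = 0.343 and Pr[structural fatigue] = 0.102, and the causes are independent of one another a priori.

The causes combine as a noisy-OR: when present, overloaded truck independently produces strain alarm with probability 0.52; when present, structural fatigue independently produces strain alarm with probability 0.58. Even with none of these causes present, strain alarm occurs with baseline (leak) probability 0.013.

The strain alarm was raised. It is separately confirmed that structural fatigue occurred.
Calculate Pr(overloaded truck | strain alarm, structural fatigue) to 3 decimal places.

Pr(overloaded truck | strain alarm, structural fatigue) ≈ 0.417

Under noisy-OR, P(strain alarm | causes) = 1 − (1−0.013)·∏(1−qᵢ) over the active causes.
P(strain alarm | structural fatigue) = 0.58546×0.657 + 0.801021×0.343 = 0.384647 + 0.274750 = 0.659397
Of this, 0.274750 comes from 0.801021×0.343 (the overloaded truck=true cases).
P(overloaded truck | strain alarm, structural fatigue) = 0.274750 / 0.659397 ≈ 0.417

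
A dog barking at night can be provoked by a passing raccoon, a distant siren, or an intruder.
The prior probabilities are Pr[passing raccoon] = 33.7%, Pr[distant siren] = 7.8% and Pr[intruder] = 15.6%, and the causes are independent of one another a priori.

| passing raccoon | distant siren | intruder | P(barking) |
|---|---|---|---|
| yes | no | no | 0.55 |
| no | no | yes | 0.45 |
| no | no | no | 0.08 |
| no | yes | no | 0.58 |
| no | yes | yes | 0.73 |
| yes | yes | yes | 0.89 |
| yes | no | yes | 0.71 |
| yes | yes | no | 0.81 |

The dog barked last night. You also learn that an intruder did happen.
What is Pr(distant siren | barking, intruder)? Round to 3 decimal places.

P(barking | intruder) = 0.45*0.663*0.922 + 0.73*0.663*0.078 + 0.71*0.337*0.922 + 0.89*0.337*0.078 = 0.275079 + 0.037751 + 0.220607 + 0.023395 = 0.556832
The distant siren-present share is 0.037751 + 0.023395 = 0.061146.
Hence the posterior is 0.061146/0.556832 ≈ 0.110.

Pr(distant siren | barking, intruder) ≈ 0.110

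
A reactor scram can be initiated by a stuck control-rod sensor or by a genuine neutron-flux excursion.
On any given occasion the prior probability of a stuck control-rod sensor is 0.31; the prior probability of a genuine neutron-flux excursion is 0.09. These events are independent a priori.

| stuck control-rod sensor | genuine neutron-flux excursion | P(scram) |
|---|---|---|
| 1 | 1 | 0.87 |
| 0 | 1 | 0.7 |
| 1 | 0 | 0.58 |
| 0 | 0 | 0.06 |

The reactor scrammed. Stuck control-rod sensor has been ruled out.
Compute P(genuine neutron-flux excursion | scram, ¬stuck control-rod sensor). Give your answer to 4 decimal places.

Enumerate both values of genuine neutron-flux excursion and weight by the priors:
  P(scram | ¬stuck control-rod sensor) = 0.06×0.91 + 0.7×0.09
        = 0.054600 + 0.063000 = 0.117600
The terms with genuine neutron-flux excursion present sum to 0.063000, so
  P(genuine neutron-flux excursion | scram, ¬stuck control-rod sensor) = 0.063000 / 0.117600 ≈ 0.5357

P(genuine neutron-flux excursion | scram, ¬stuck control-rod sensor) ≈ 0.5357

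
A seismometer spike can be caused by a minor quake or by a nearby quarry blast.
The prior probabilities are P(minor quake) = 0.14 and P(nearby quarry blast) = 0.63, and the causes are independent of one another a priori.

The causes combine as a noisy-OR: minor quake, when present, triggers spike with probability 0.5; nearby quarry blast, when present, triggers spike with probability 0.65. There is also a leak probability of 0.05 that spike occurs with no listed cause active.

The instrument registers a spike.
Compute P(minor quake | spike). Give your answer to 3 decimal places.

Under noisy-OR, P(spike | causes) = 1 − (1−0.05)·∏(1−qᵢ) over the active causes.
P(spike) = 0.05·0.86·0.37 + 0.6675·0.86·0.63 + 0.525·0.14·0.37 + 0.83375·0.14·0.63 = 0.015910 + 0.361651 + 0.027195 + 0.073537 = 0.478293
The minor quake-present share is 0.027195 + 0.073537 = 0.100732.
P(minor quake | spike) = 0.100732 / 0.478293 ≈ 0.211

P(minor quake | spike) ≈ 0.211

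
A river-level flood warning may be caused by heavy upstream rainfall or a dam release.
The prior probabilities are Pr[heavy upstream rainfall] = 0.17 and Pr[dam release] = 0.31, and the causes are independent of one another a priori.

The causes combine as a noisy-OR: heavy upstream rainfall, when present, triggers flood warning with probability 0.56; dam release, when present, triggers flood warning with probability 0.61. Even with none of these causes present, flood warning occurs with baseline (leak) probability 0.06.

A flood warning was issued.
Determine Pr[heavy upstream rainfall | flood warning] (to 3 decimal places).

Under noisy-OR, P(flood warning | causes) = 1 − (1−0.06)·∏(1−qᵢ) over the active causes.
By total probability over the 4 (heavy upstream rainfall, dam release) configurations:
  P(flood warning) = 0.06*0.83*0.69 + 0.6334*0.83*0.31 + 0.5864*0.17*0.69 + 0.838696*0.17*0.31
        = 0.034362 + 0.162974 + 0.068785 + 0.044199 = 0.310320
Configurations with heavy upstream rainfall contribute 0.112984, so
  P(heavy upstream rainfall | flood warning) = 0.112984 / 0.310320 ≈ 0.364

Pr[heavy upstream rainfall | flood warning] ≈ 0.364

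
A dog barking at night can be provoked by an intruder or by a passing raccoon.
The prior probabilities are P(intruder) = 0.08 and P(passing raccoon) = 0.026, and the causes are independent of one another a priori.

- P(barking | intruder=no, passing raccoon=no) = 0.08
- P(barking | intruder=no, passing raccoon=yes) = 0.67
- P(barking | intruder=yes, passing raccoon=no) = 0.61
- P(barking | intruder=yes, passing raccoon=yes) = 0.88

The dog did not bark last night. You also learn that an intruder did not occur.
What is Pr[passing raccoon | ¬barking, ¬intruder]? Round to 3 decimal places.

Pr[passing raccoon | ¬barking, ¬intruder] ≈ 0.009

P(¬barking | ¬intruder) = 0.92·0.974 + 0.33·0.026 = 0.896080 + 0.008580 = 0.904660
The passing raccoon-present share is 0.33·0.026 = 0.008580.
P(passing raccoon | ¬barking, ¬intruder) = 0.008580 / 0.904660 ≈ 0.009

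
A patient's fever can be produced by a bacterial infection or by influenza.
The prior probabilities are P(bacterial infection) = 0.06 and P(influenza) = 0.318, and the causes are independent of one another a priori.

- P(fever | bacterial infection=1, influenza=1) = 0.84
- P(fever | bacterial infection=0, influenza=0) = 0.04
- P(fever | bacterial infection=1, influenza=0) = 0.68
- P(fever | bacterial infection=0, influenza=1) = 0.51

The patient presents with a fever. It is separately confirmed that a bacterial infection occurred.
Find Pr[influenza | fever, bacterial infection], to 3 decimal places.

Pr[influenza | fever, bacterial infection] ≈ 0.365

For the numerator, keep only influenza=true terms: 0.84×0.318 = 0.267120
The normalizing constant is 0.68×0.682 + 0.84×0.318 = 0.730880
P(influenza | fever, bacterial infection) = 0.267120/0.730880 ≈ 0.365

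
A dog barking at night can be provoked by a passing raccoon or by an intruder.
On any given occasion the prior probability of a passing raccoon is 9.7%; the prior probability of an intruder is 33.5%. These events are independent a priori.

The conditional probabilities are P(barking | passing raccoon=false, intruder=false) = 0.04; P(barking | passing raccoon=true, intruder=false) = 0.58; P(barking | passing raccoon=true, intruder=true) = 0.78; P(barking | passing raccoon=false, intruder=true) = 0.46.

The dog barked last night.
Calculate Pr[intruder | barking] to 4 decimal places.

P(barking) = 0.04*0.903*0.665 + 0.46*0.903*0.335 + 0.58*0.097*0.665 + 0.78*0.097*0.335 = 0.024020 + 0.139152 + 0.037413 + 0.025346 = 0.225931
The intruder-present share is 0.139152 + 0.025346 = 0.164498.
P(intruder | barking) = 0.164498 / 0.225931 ≈ 0.7281

Pr[intruder | barking] ≈ 0.7281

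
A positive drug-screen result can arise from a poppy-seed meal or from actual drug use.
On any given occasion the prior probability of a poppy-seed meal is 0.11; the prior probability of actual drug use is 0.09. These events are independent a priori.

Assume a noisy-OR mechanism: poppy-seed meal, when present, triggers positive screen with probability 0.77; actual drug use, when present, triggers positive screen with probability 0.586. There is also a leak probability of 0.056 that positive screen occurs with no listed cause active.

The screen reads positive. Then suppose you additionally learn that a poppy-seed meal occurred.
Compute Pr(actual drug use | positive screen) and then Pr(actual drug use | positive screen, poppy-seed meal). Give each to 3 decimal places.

Under noisy-OR, P(positive screen | causes) = 1 − (1−0.056)·∏(1−qᵢ) over the active causes.
P(positive screen) = 0.056·0.89·0.91 + 0.609184·0.89·0.09 + 0.78288·0.11·0.91 + 0.910112·0.11·0.09 = 0.045354 + 0.048796 + 0.078366 + 0.009010 = 0.181526
Restricting to configurations with actual drug use present: 0.048796 + 0.009010 = 0.057806.
P(actual drug use | positive screen) = 0.057806 / 0.181526 ≈ 0.318

Now condition on the additional information:
For the numerator, keep only actual drug use=true terms: 0.910112*0.09 = 0.081910
The normalizing constant is 0.78288*0.91 + 0.910112*0.09 = 0.794331
P(actual drug use | positive screen, poppy-seed meal) = 0.081910/0.794331 ≈ 0.103
This is intercausal reasoning (explaining away): once poppy-seed meal accounts for the positive screen, actual drug use becomes less likely.

Pr(actual drug use | positive screen) ≈ 0.318; Pr(actual drug use | positive screen, poppy-seed meal) ≈ 0.103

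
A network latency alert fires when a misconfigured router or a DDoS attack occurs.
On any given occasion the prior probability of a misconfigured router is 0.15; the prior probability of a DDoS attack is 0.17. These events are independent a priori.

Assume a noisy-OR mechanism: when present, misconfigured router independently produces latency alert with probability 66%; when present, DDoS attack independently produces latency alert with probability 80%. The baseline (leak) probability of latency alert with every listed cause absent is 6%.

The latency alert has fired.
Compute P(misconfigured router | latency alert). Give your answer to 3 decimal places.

P(misconfigured router | latency alert) ≈ 0.405

Under noisy-OR, P(latency alert | causes) = 1 − (1−0.06)·∏(1−qᵢ) over the active causes.
By total probability over the 4 (misconfigured router, DDoS attack) configurations:
  P(latency alert) = 0.06*0.85*0.83 + 0.812*0.85*0.17 + 0.6804*0.15*0.83 + 0.93608*0.15*0.17
        = 0.042330 + 0.117334 + 0.084710 + 0.023870 = 0.268244
The terms with misconfigured router present sum to 0.108580, so
  P(misconfigured router | latency alert) = 0.108580 / 0.268244 ≈ 0.405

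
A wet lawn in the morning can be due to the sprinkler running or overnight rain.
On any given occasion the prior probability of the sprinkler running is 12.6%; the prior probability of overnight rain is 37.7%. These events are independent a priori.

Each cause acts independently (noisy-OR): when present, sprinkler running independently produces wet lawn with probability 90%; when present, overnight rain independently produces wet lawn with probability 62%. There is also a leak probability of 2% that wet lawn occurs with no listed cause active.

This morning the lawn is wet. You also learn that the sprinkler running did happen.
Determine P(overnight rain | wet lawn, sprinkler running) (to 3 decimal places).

Under noisy-OR, P(wet lawn | causes) = 1 − (1−0.02)·∏(1−qᵢ) over the active causes.
P(wet lawn | sprinkler running) = 0.902·0.623 + 0.96276·0.377 = 0.561946 + 0.362961 = 0.924907
Of this, 0.362961 comes from 0.96276·0.377 (the overnight rain=true cases).
Hence the posterior is 0.362961/0.924907 ≈ 0.392.

P(overnight rain | wet lawn, sprinkler running) ≈ 0.392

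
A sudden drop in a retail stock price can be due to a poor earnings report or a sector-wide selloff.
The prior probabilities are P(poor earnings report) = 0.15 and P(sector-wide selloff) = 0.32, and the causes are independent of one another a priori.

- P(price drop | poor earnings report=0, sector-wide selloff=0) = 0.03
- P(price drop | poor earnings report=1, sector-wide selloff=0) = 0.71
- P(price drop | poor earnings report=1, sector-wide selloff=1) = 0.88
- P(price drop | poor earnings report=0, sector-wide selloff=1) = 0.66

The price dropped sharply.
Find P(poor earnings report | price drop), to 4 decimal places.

P(poor earnings report | price drop) ≈ 0.3681

Enumerate the 4 (poor earnings report, sector-wide selloff) configurations and weight by the priors:
  P(price drop) = 0.03·0.85·0.68 + 0.66·0.85·0.32 + 0.71·0.15·0.68 + 0.88·0.15·0.32
        = 0.017340 + 0.179520 + 0.072420 + 0.042240 = 0.311520
Keeping only the poor earnings report-present terms gives 0.114660, so
  P(poor earnings report | price drop) = 0.114660 / 0.311520 ≈ 0.3681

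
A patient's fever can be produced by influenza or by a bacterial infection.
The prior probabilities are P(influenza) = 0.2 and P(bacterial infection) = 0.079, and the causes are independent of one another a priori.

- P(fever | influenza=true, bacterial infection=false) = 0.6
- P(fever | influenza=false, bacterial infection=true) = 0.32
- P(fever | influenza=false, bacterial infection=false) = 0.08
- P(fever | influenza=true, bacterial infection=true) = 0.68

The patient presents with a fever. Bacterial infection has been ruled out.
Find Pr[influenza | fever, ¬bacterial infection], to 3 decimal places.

P(fever | ¬bacterial infection) = 0.08×0.8 + 0.6×0.2 = 0.064000 + 0.120000 = 0.184000
The influenza-present share is 0.6×0.2 = 0.120000.
P(influenza | fever, ¬bacterial infection) = 0.120000 / 0.184000 ≈ 0.652

Pr[influenza | fever, ¬bacterial infection] ≈ 0.652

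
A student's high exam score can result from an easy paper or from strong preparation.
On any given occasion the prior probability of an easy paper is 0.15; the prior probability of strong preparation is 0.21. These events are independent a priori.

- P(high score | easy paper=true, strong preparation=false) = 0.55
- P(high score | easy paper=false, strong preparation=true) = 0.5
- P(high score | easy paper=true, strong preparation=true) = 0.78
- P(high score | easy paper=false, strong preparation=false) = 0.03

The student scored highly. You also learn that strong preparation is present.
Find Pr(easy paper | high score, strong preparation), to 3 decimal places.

Pr(easy paper | high score, strong preparation) ≈ 0.216

Sum P(high score|·) weighted by the priors over both values of easy paper:
  P(high score | strong preparation) = 0.5×0.85 + 0.78×0.15
        = 0.425000 + 0.117000 = 0.542000
Keeping only the easy paper-present terms gives 0.117000, so
  P(easy paper | high score, strong preparation) = 0.117000 / 0.542000 ≈ 0.216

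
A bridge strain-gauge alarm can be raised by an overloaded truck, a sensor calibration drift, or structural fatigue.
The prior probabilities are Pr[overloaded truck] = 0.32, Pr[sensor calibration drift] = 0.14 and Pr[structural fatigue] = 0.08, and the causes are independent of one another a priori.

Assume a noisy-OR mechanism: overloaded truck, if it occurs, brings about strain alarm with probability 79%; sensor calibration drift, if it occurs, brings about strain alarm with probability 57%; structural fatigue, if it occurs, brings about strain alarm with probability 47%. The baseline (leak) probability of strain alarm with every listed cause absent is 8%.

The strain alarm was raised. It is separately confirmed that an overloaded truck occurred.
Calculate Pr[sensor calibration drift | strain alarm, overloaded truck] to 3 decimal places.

Under noisy-OR, P(strain alarm | causes) = 1 − (1−0.08)·∏(1−qᵢ) over the active causes.
P(strain alarm | overloaded truck) = 0.8068·0.86·0.92 + 0.897604·0.86·0.08 + 0.916924·0.14·0.92 + 0.95597·0.14·0.08 = 0.638340 + 0.061755 + 0.118100 + 0.010707 = 0.828902
The sensor calibration drift-present share is 0.118100 + 0.010707 = 0.128807.
Hence the posterior is 0.128807/0.828902 ≈ 0.155.

Pr[sensor calibration drift | strain alarm, overloaded truck] ≈ 0.155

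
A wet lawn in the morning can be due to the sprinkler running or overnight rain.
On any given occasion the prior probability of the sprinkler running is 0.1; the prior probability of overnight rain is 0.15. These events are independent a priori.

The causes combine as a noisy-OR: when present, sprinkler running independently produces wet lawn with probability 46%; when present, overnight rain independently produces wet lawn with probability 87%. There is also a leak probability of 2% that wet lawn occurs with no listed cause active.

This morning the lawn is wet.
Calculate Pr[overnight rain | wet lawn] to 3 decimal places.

Under noisy-OR, P(wet lawn | causes) = 1 − (1−0.02)·∏(1−qᵢ) over the active causes.
P(wet lawn) = 0.02×0.9×0.85 + 0.8726×0.9×0.15 + 0.4708×0.1×0.85 + 0.931204×0.1×0.15 = 0.015300 + 0.117801 + 0.040018 + 0.013968 = 0.187087
Restricting to configurations with overnight rain present: 0.117801 + 0.013968 = 0.131769.
So P(overnight rain | wet lawn) = 0.131769/0.187087 ≈ 0.704.

Pr[overnight rain | wet lawn] ≈ 0.704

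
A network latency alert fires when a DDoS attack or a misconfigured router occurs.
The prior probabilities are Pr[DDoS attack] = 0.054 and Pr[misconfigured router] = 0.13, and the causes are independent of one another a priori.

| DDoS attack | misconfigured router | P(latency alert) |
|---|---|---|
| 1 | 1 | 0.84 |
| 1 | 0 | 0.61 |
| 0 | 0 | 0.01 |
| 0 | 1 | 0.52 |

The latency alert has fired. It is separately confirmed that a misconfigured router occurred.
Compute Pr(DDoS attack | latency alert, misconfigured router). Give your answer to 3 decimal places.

Sum P(latency alert|·) weighted by the priors over both values of DDoS attack:
  P(latency alert | misconfigured router) = 0.52·0.946 + 0.84·0.054
        = 0.491920 + 0.045360 = 0.537280
The terms with DDoS attack present sum to 0.045360, so
  P(DDoS attack | latency alert, misconfigured router) = 0.045360 / 0.537280 ≈ 0.084

Pr(DDoS attack | latency alert, misconfigured router) ≈ 0.084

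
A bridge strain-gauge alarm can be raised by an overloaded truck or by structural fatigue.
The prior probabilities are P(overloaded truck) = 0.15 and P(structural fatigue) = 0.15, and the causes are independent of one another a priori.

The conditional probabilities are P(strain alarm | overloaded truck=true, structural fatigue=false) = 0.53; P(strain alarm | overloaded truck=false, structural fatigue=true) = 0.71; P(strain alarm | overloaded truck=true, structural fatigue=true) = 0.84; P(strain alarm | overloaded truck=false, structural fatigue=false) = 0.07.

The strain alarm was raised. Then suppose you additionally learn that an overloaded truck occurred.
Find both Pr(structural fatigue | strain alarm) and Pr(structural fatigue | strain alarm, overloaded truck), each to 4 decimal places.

Sum P(strain alarm|·) weighted by the priors over the 4 (overloaded truck, structural fatigue) configurations:
  P(strain alarm) = 0.07×0.85×0.85 + 0.71×0.85×0.15 + 0.53×0.15×0.85 + 0.84×0.15×0.15
        = 0.050575 + 0.090525 + 0.067575 + 0.018900 = 0.227575
The terms with structural fatigue present sum to 0.109425, so
  P(structural fatigue | strain alarm) = 0.109425 / 0.227575 ≈ 0.4808

With the extra evidence:
By total probability over both values of structural fatigue:
  P(strain alarm | overloaded truck) = 0.53×0.85 + 0.84×0.15
        = 0.450500 + 0.126000 = 0.576500
Keeping only the structural fatigue-present terms gives 0.126000, so
  P(structural fatigue | strain alarm, overloaded truck) = 0.126000 / 0.576500 ≈ 0.2186
The drop from 0.4808 to 0.2186 is the explaining-away (discounting) effect.

Pr(structural fatigue | strain alarm) ≈ 0.4808; Pr(structural fatigue | strain alarm, overloaded truck) ≈ 0.2186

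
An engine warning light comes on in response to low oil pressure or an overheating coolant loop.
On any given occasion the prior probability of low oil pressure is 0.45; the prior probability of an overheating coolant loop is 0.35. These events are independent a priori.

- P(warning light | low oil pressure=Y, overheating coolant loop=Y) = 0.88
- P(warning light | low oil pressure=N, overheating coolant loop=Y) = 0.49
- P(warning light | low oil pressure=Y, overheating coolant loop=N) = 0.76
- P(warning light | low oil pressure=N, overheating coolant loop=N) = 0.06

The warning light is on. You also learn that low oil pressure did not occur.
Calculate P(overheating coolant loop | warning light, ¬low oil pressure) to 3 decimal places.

P(overheating coolant loop | warning light, ¬low oil pressure) ≈ 0.815

P(warning light | ¬low oil pressure) = 0.06·0.65 + 0.49·0.35 = 0.039000 + 0.171500 = 0.210500
Restricting to configurations with overheating coolant loop present: 0.49·0.35 = 0.171500.
Hence the posterior is 0.171500/0.210500 ≈ 0.815.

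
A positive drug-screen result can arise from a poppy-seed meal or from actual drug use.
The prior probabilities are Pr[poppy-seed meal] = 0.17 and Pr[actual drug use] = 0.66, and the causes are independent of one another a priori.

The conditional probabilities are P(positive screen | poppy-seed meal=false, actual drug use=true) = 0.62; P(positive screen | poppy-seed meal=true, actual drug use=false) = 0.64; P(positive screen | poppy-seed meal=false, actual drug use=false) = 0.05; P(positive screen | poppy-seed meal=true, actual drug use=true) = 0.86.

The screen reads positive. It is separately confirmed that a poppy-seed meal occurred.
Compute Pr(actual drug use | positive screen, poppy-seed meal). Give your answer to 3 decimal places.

Pr(actual drug use | positive screen, poppy-seed meal) ≈ 0.723

P(positive screen | poppy-seed meal) = 0.64·0.34 + 0.86·0.66 = 0.217600 + 0.567600 = 0.785200
Restricting to configurations with actual drug use present: 0.86·0.66 = 0.567600.
So P(actual drug use | positive screen, poppy-seed meal) = 0.567600/0.785200 ≈ 0.723.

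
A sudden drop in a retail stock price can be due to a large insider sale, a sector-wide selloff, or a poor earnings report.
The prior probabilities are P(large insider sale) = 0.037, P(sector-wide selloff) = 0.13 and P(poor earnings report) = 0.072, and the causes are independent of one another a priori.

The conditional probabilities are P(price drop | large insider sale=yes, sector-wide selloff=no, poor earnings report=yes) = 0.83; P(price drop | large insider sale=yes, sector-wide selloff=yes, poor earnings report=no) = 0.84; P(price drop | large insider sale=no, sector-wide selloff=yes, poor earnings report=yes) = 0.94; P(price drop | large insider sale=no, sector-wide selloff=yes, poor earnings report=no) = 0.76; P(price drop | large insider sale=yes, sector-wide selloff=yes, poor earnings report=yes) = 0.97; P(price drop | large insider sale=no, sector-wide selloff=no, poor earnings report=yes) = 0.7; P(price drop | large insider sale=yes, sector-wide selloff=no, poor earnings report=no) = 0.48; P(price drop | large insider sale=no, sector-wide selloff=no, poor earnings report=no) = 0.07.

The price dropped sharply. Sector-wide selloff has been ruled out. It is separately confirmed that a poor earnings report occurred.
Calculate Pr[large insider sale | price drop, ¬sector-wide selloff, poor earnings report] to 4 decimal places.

Weight on large insider sale=true, given the evidence: 0.83·0.037 = 0.030710
Normalizer over all consistent configurations: 0.7·0.963 + 0.83·0.037 = 0.704810
Posterior = 0.030710 / 0.704810 ≈ 0.0436

Pr[large insider sale | price drop, ¬sector-wide selloff, poor earnings report] ≈ 0.0436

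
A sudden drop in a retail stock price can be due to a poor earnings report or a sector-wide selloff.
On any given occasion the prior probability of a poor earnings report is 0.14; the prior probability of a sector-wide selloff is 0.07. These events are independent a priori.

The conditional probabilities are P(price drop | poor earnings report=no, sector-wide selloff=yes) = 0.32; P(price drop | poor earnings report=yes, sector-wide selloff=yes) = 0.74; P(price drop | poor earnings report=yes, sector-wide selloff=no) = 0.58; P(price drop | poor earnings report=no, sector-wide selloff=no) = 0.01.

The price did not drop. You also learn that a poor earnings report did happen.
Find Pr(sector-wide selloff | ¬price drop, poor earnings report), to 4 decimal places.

P(¬price drop | poor earnings report) = 0.42·0.93 + 0.26·0.07 = 0.390600 + 0.018200 = 0.408800
The sector-wide selloff-present share is 0.26·0.07 = 0.018200.
P(sector-wide selloff | ¬price drop, poor earnings report) = 0.018200 / 0.408800 ≈ 0.0445

Pr(sector-wide selloff | ¬price drop, poor earnings report) ≈ 0.0445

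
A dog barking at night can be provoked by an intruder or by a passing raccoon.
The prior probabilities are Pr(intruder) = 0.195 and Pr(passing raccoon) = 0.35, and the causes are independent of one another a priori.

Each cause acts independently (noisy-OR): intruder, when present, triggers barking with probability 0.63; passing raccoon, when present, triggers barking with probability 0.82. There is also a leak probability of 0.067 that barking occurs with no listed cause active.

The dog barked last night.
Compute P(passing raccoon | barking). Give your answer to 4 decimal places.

P(passing raccoon | barking) ≈ 0.7166

Under noisy-OR, P(barking | causes) = 1 − (1−0.067)·∏(1−qᵢ) over the active causes.
For the numerator, keep only passing raccoon=true terms: 0.234433 + 0.064009 = 0.298442
The normalizing constant is 0.067*0.805*0.65 + 0.83206*0.805*0.35 + 0.65479*0.195*0.65 + 0.937862*0.195*0.35 = 0.416495
P(passing raccoon | barking) = 0.298442/0.416495 ≈ 0.7166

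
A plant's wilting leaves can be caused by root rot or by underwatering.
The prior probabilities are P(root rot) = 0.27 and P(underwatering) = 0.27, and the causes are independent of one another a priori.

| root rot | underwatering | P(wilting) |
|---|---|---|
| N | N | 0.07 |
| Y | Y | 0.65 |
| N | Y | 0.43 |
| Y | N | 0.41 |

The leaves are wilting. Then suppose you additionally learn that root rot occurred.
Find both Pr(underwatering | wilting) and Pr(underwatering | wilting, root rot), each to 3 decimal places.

Enumerate the 4 (root rot, underwatering) configurations and weight by the priors:
  P(wilting) = 0.07*0.73*0.73 + 0.43*0.73*0.27 + 0.41*0.27*0.73 + 0.65*0.27*0.27
        = 0.037303 + 0.084753 + 0.080811 + 0.047385 = 0.250252
The terms with underwatering present sum to 0.132138, so
  P(underwatering | wilting) = 0.132138 / 0.250252 ≈ 0.528

With the extra evidence:
Weight on underwatering=true, given the evidence: 0.65·0.27 = 0.175500
The normalizing constant is 0.41·0.73 + 0.65·0.27 = 0.474800
Posterior = 0.175500 / 0.474800 ≈ 0.370

Pr(underwatering | wilting) ≈ 0.528; Pr(underwatering | wilting, root rot) ≈ 0.370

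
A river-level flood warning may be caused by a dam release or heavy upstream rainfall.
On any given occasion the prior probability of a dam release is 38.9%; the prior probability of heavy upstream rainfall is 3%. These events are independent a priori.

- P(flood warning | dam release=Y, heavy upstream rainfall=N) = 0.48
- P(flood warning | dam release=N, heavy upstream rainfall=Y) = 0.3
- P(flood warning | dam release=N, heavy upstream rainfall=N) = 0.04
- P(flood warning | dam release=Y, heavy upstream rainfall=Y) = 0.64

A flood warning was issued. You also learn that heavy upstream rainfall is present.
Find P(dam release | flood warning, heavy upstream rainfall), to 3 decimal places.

P(dam release | flood warning, heavy upstream rainfall) ≈ 0.576

Sum P(flood warning|·) weighted by the priors over both values of dam release:
  P(flood warning | heavy upstream rainfall) = 0.3*0.611 + 0.64*0.389
        = 0.183300 + 0.248960 = 0.432260
Keeping only the dam release-present terms gives 0.248960, so
  P(dam release | flood warning, heavy upstream rainfall) = 0.248960 / 0.432260 ≈ 0.576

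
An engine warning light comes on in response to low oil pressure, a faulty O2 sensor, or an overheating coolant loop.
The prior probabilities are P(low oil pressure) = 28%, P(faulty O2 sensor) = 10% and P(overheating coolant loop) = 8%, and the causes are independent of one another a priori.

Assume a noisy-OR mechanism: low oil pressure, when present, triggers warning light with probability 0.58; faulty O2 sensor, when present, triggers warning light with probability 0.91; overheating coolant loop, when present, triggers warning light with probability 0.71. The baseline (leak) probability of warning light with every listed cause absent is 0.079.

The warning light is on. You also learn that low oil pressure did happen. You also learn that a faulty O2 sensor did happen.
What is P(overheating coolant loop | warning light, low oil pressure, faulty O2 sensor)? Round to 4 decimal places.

Under noisy-OR, P(warning light | causes) = 1 − (1−0.079)·∏(1−qᵢ) over the active causes.
Weight on overheating coolant loop=true, given the evidence: 0.989904×0.08 = 0.079192
The normalizing constant is 0.965186×0.92 + 0.989904×0.08 = 0.967163
P(overheating coolant loop | warning light, low oil pressure, faulty O2 sensor) = 0.079192/0.967163 ≈ 0.0819

P(overheating coolant loop | warning light, low oil pressure, faulty O2 sensor) ≈ 0.0819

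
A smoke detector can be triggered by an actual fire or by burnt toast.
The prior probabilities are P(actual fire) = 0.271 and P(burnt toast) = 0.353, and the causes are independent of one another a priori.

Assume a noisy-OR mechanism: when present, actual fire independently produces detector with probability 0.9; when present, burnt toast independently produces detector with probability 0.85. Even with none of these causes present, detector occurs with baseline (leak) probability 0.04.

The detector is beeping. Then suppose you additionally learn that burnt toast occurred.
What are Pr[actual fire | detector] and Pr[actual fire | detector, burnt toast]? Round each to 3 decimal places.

Under noisy-OR, P(detector | causes) = 1 − (1−0.04)·∏(1−qᵢ) over the active causes.
Weight on actual fire=true, given the evidence: 0.158505 + 0.094285 = 0.252790
Denominator P(detector): 0.04×0.729×0.647 + 0.856×0.729×0.353 + 0.904×0.271×0.647 + 0.9856×0.271×0.353 = 0.491937
Posterior = 0.252790 / 0.491937 ≈ 0.514

Now condition on the additional information:
P(detector | burnt toast) = 0.856·0.729 + 0.9856·0.271 = 0.624024 + 0.267098 = 0.891122
Restricting to configurations with actual fire present: 0.9856·0.271 = 0.267098.
P(actual fire | detector, burnt toast) = 0.267098 / 0.891122 ≈ 0.300
This is intercausal reasoning (explaining away): once burnt toast accounts for the detector, actual fire becomes less likely.

Pr[actual fire | detector] ≈ 0.514; Pr[actual fire | detector, burnt toast] ≈ 0.300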